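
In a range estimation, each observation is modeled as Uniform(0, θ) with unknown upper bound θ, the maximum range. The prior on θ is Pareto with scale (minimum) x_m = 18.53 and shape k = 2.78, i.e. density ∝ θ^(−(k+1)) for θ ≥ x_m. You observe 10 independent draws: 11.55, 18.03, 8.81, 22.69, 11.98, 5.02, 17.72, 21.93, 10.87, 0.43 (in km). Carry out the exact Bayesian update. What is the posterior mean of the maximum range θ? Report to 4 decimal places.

A Pareto(scale x_m, shape k) prior on the upper bound θ of Uniform(0, θ) is conjugate: posterior is Pareto(max(x_m, max xᵢ), k + n).
Sample maximum = 22.69; prior scale x_m = 18.53 → posterior scale = max = 22.69.
Posterior shape = 2.78 + 10 = 12.78.
E[θ|data] = k·x_m/(k−1) = 12.78·22.69/11.78 = 24.6161.

24.6161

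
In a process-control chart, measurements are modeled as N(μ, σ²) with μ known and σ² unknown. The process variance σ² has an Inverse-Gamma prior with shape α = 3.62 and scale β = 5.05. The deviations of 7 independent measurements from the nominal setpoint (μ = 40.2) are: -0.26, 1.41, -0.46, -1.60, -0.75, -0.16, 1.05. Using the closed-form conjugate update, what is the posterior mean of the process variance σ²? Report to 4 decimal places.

1.3577

With known mean μ and an Inverse-Gamma(α, β) prior on σ², the Normal likelihood is conjugate: posterior is Inv-Gamma(α + n/2, β + Σ(xᵢ−μ)²/2).
Σ(xᵢ−μ)² = (-0.26)² + (1.41)² + (-0.46)² + (-1.60)² + (-0.75)² + (-0.16)² + (1.05)² = 6.5179.
Posterior: Inv-Gamma(3.62 + 7/2, 5.05 + 6.5179/2) = Inv-Gamma(7.12, 8.30895).
E[σ²|data] = β/(α−1) = 8.30895/6.12 = 1.3577.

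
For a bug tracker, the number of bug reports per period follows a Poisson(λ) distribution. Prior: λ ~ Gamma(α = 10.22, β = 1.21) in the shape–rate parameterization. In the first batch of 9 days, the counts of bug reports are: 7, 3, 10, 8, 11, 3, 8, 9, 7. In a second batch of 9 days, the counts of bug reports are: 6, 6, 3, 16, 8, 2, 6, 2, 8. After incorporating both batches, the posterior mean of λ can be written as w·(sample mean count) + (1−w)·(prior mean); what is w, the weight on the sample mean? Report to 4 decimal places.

With a Gamma(shape α, rate β) prior, the Poisson likelihood is conjugate: the posterior is Gamma(α + ΣXᵢ, β + n).
Total number of days: n = 9 + 9 = 18.
Posterior mean = (α₀+S)/(β₀+n) = [n/(β₀+n)]·(S/n) + [β₀/(β₀+n)]·(α₀/β₀), so only n and β₀ enter the weight.
Weight on data w = n/(β₀+n) = 18/(1.21+18) = 18/19.21 = 0.9370.

0.9370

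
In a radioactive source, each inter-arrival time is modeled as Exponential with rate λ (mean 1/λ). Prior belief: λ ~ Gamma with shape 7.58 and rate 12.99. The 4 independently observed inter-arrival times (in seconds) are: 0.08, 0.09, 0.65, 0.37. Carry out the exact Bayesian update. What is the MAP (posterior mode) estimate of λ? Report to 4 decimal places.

With a Gamma(shape α, rate β) prior on the exponential rate λ, the posterior after n observations with total T = Σxᵢ is Gamma(α+n, β+T).
Sum of observations T = 1.19 seconds; n = 4.
Posterior: Gamma(7.58+4, 12.99+1.19) = Gamma(11.58, 14.18).
Mode = (α−1)/β = 0.7461.

0.7461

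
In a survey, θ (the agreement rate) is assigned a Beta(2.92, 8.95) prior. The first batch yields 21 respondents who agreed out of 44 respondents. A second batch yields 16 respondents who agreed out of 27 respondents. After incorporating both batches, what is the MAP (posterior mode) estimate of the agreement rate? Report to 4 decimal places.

0.4813

The Beta prior is conjugate to a Binomial/Bernoulli likelihood; the update adds successes to α and failures to β.
After batch 1: Beta(2.92+21, 8.95+23) = Beta(23.92, 31.95).
After batch 2: Beta(23.92+16, 31.95+11) = Beta(39.92, 42.95).
Mode of Beta(a,b) for a,b>1 is (a−1)/(a+b−2) = 38.92/80.87 = 0.4813.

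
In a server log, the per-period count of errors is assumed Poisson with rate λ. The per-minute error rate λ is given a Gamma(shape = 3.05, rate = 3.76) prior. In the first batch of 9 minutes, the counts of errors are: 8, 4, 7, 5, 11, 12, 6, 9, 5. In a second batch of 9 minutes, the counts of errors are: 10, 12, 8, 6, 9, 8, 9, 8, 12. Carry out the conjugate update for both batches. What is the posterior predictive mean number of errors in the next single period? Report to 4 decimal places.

6.9876

With a Gamma(shape α, rate β) prior, the Poisson likelihood is conjugate: the posterior is Gamma(α + ΣXᵢ, β + n).
Batch 1: sum of counts S = 67 over n = 9 minutes.
After batch 1: Gamma(α+S, β+n) = Gamma(3.05+67, 3.76+9) = Gamma(70.05, 12.76).
Batch 2: sum of counts S = 82 over n = 9 minutes.
After batch 2: Gamma(α+S, β+n) = Gamma(70.05+82, 12.76+9) = Gamma(152.05, 21.76).
The predictive distribution for one future period is NegBinom with mean α/β = 6.9876.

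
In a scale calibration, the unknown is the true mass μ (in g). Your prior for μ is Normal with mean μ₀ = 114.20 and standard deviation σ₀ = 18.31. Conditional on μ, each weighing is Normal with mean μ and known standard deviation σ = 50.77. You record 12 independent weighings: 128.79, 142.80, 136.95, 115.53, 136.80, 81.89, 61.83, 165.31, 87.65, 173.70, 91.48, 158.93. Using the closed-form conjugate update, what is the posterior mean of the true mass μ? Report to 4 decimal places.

119.8510

For Normal data with known variance σ², a Normal(μ₀, σ₀²) prior on μ is conjugate. Posterior precision = 1/σ₀² + n/σ²; posterior mean is the precision-weighted average of μ₀ and x̄.
Σxᵢ = 128.79 + 142.80 + 136.95 + 115.53 + 136.80 + 81.89 + 61.83 + 165.31 + 87.65 + 173.70 + 91.48 + 158.93 = 1481.66, so n·x̄ = 1481.66.
σ₀² = 18.31² = 335.2561, σ² = 50.77² = 2577.5929; σ² + n·σ₀² = 2577.5929 + 12·335.2561 = 6600.6661.
Posterior mean = (μ₀/σ₀² + n·x̄/σ²)/(1/σ₀² + n/σ²) = (σ²·μ₀ + σ₀²·n·x̄)/(σ² + n·σ₀²) = (2577.5929·114.20 + 335.2561·1481.66)/6600.6661 = 791096.662306/6600.6661 = 119.8510.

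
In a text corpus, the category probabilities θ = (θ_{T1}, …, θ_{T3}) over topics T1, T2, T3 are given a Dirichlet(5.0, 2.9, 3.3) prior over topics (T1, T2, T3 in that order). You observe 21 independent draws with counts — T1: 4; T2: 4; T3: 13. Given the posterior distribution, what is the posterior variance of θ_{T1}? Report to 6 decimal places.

The Dirichlet prior is conjugate to the Multinomial likelihood: each posterior αⱼ = prior αⱼ + observed count nⱼ.
Posterior concentration: (9.0, 6.9, 16.3), total = 32.2.
Var[θ_j] = α_j(Σα−α_j)/((Σα)²(Σα+1)) = 9.0·23.2/(32.2²·33.2) = 0.006066.

0.006066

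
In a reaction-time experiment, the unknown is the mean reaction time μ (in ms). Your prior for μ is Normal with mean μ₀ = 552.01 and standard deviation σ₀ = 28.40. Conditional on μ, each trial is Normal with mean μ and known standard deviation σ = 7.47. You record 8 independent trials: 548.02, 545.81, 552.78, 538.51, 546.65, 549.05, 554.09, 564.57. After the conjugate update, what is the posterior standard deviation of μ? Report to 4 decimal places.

For Normal data with known variance σ², a Normal(μ₀, σ₀²) prior on μ is conjugate. Posterior precision = 1/σ₀² + n/σ²; posterior mean is the precision-weighted average of μ₀ and x̄.
σ₀² = 28.40² = 806.56, σ² = 7.47² = 55.8009; σ² + n·σ₀² = 55.8009 + 8·806.56 = 6508.2809.
Posterior precision = 1/σ₀² + n/σ² = 1/806.56 + 8/55.8009 = (σ² + n·σ₀²)/(σ₀²σ²) = 6508.2809/(806.56·55.8009); posterior variance σₙ² = σ₀²σ²/(σ² + n·σ₀²) = 806.56·55.8009/6508.2809 = 6.915309.
Posterior SD = √σₙ² = √(806.56·55.8009/6508.2809) = 2.6297.

2.6297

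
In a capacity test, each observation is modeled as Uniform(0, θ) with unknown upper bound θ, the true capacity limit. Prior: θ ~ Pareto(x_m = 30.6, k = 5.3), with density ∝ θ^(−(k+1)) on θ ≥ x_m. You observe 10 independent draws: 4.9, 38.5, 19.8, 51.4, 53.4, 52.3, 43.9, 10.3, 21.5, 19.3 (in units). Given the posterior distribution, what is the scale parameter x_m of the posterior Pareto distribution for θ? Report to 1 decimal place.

53.4

A Pareto(scale x_m, shape k) prior on the upper bound θ of Uniform(0, θ) is conjugate: posterior is Pareto(max(x_m, max xᵢ), k + n).
Sample maximum = 53.4; prior scale x_m = 30.6 → posterior scale = max = 53.4.
Posterior shape = 5.3 + 10 = 15.3.
Posterior scale x_m = 53.4.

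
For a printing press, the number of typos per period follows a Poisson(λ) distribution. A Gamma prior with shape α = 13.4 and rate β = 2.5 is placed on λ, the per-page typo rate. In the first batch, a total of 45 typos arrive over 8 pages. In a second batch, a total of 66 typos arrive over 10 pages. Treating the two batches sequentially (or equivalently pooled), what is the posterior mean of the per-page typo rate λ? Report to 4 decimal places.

6.0683

With a Gamma(shape α, rate β) prior, the Poisson likelihood is conjugate: the posterior is Gamma(α + ΣXᵢ, β + n).
After batch 1: Gamma(α+S, β+n) = Gamma(13.4+45, 2.5+8) = Gamma(58.4, 10.5).
After batch 2: Gamma(α+S, β+n) = Gamma(58.4+66, 10.5+10) = Gamma(124.4, 20.5).
Posterior mean = α/β = 124.4/20.5 = 6.0683.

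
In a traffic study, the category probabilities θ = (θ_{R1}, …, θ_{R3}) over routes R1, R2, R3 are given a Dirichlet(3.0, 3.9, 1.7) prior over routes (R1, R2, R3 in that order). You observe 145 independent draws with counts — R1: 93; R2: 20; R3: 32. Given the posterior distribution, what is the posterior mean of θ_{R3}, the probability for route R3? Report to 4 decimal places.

0.2194

The Dirichlet prior is conjugate to the Multinomial likelihood: each posterior αⱼ = prior αⱼ + observed count nⱼ.
Posterior concentration: (96.0, 23.9, 33.7), total = 153.6.
E[θ_{R3}|data] = α_{R3}/Σα = 33.7/153.6 = 0.2194.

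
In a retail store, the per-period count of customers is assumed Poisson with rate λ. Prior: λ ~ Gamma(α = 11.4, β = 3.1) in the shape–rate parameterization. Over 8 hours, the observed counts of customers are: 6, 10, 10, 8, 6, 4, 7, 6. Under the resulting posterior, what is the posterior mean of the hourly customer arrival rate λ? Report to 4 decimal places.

6.1622

With a Gamma(shape α, rate β) prior, the Poisson likelihood is conjugate: the posterior is Gamma(α + ΣXᵢ, β + n).
Sum of counts S = 57 over n = 8 hours.
Posterior: Gamma(α+S, β+n) = Gamma(11.4+57, 3.1+8) = Gamma(68.4, 11.1).
Posterior mean = α/β = 68.4/11.1 = 6.1622.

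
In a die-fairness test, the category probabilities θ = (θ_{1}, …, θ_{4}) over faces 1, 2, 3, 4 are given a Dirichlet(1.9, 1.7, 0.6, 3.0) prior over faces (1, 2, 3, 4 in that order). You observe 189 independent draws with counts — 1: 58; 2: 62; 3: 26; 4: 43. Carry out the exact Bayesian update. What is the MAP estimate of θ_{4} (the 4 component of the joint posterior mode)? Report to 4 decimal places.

0.2341

The Dirichlet prior is conjugate to the Multinomial likelihood: each posterior αⱼ = prior αⱼ + observed count nⱼ.
Posterior concentration: (59.9, 63.7, 26.6, 46.0), total = 196.2.
Joint mode component: (α_{4}−1)/(Σα−K) = 45.0/192.2 = 0.2341.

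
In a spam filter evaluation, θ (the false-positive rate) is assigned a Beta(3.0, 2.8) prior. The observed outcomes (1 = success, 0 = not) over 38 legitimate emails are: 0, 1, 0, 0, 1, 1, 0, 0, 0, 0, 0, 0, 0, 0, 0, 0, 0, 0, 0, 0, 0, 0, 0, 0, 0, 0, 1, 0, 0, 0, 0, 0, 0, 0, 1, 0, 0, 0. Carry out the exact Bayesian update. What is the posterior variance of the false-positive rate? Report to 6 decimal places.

0.003332

The Beta prior is conjugate to a Binomial/Bernoulli likelihood; the update adds successes to α and failures to β.
Posterior: Beta(α+k, β+n−k) = Beta(3.0+5, 2.8+33) = Beta(8.0, 35.8).
Var = αβ/((α+β)²(α+β+1)) = 8.0·35.8/(43.8²·44.8) = 0.003332.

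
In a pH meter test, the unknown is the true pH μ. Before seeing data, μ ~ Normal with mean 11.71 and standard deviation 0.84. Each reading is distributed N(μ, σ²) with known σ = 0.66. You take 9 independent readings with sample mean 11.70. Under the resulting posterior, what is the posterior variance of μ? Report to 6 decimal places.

For Normal data with known variance σ², a Normal(μ₀, σ₀²) prior on μ is conjugate. Posterior precision = 1/σ₀² + n/σ²; posterior mean is the precision-weighted average of μ₀ and x̄.
σ₀² = 0.84² = 0.7056, σ² = 0.66² = 0.4356; σ² + n·σ₀² = 0.4356 + 9·0.7056 = 6.786.
Posterior precision = 1/σ₀² + n/σ² = 1/0.7056 + 9/0.4356 = (σ² + n·σ₀²)/(σ₀²σ²) = 6.786/(0.7056·0.4356); posterior variance σₙ² = σ₀²σ²/(σ² + n·σ₀²) = 0.7056·0.4356/6.786 = 0.045293.

0.045293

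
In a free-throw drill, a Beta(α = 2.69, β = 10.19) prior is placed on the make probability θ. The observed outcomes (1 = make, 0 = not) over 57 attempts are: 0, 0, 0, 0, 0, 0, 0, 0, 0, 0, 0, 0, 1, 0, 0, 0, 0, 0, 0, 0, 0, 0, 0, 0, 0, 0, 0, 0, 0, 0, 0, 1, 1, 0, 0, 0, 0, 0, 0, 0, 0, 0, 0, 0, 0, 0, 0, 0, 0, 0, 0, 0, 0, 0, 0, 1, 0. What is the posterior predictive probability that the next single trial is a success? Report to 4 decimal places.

0.0957

The Beta prior is conjugate to a Binomial/Bernoulli likelihood; the update adds successes to α and failures to β.
Posterior: Beta(α+k, β+n−k) = Beta(2.69+4, 10.19+53) = Beta(6.69, 63.19).
For a single future Bernoulli trial, P(success | data) = α/(α+β) = 0.0957.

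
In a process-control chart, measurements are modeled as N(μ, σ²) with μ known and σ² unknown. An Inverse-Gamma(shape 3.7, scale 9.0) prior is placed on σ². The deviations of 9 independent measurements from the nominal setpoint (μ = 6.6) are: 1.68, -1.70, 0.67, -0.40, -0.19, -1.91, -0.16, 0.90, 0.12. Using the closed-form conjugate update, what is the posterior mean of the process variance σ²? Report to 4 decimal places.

With known mean μ and an Inverse-Gamma(α, β) prior on σ², the Normal likelihood is conjugate: posterior is Inv-Gamma(α + n/2, β + Σ(xᵢ−μ)²/2).
Σ(xᵢ−μ)² = (1.68)² + (-1.70)² + (0.67)² + (-0.40)² + (-0.19)² + (-1.91)² + (-0.16)² + (0.90)² + (0.12)² = 10.8555.
Posterior: Inv-Gamma(3.7 + 9/2, 9.0 + 10.8555/2) = Inv-Gamma(8.20, 14.42775).
E[σ²|data] = β/(α−1) = 14.42775/7.20 = 2.0039.

2.0039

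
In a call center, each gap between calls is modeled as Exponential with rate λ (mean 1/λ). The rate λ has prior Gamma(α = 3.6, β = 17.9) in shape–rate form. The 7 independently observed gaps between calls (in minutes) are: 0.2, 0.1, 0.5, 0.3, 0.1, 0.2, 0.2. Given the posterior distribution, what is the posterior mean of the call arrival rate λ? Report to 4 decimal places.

0.5436

With a Gamma(shape α, rate β) prior on the exponential rate λ, the posterior after n observations with total T = Σxᵢ is Gamma(α+n, β+T).
Sum of observations T = 1.6 minutes; n = 7.
Posterior: Gamma(3.6+7, 17.9+1.6) = Gamma(10.6, 19.5).
Posterior mean of λ = α/β = 10.6/19.5 = 0.5436.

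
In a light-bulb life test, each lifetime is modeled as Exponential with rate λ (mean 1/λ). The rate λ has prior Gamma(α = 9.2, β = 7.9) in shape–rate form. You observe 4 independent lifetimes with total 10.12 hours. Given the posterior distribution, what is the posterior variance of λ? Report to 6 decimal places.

With a Gamma(shape α, rate β) prior on the exponential rate λ, the posterior after n observations with total T = Σxᵢ is Gamma(α+n, β+T).
Posterior: Gamma(9.2+4, 7.9+10.12) = Gamma(13.2, 18.02).
Var = α/β² = 0.040650.

0.040650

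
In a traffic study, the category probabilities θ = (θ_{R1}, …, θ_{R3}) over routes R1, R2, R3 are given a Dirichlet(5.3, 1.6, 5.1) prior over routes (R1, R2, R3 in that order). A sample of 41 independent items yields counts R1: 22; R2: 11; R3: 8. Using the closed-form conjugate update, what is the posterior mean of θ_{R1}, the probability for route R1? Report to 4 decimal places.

0.5151

The Dirichlet prior is conjugate to the Multinomial likelihood: each posterior αⱼ = prior αⱼ + observed count nⱼ.
Posterior concentration: (27.3, 12.6, 13.1), total = 53.0.
E[θ_{R1}|data] = α_{R1}/Σα = 27.3/53.0 = 0.5151.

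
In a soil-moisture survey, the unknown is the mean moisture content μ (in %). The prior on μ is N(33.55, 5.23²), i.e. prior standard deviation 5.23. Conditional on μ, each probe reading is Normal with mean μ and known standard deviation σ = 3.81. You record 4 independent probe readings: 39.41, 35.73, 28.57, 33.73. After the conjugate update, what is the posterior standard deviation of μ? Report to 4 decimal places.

For Normal data with known variance σ², a Normal(μ₀, σ₀²) prior on μ is conjugate. Posterior precision = 1/σ₀² + n/σ²; posterior mean is the precision-weighted average of μ₀ and x̄.
σ₀² = 5.23² = 27.3529, σ² = 3.81² = 14.5161; σ² + n·σ₀² = 14.5161 + 4·27.3529 = 123.9277.
Posterior precision = 1/σ₀² + n/σ² = 1/27.3529 + 4/14.5161 = (σ² + n·σ₀²)/(σ₀²σ²) = 123.9277/(27.3529·14.5161); posterior variance σₙ² = σ₀²σ²/(σ² + n·σ₀²) = 27.3529·14.5161/123.9277 = 3.203944.
Posterior SD = √σₙ² = √(27.3529·14.5161/123.9277) = 1.7900.

1.7900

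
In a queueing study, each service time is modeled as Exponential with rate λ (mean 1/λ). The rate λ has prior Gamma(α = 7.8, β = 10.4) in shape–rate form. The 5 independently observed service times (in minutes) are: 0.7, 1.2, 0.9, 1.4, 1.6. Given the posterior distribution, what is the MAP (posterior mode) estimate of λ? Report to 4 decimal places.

0.7284

With a Gamma(shape α, rate β) prior on the exponential rate λ, the posterior after n observations with total T = Σxᵢ is Gamma(α+n, β+T).
Sum of observations T = 5.8 minutes; n = 5.
Posterior: Gamma(7.8+5, 10.4+5.8) = Gamma(12.8, 16.2).
Mode = (α−1)/β = 0.7284.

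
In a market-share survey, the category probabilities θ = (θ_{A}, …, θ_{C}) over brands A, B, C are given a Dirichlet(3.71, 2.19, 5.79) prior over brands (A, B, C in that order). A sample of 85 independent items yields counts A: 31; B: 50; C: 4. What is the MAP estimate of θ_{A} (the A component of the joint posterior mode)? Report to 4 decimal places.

The Dirichlet prior is conjugate to the Multinomial likelihood: each posterior αⱼ = prior αⱼ + observed count nⱼ.
Posterior concentration: (34.71, 52.19, 9.79), total = 96.69.
Joint mode component: (α_{A}−1)/(Σα−K) = 33.71/93.69 = 0.3598.

0.3598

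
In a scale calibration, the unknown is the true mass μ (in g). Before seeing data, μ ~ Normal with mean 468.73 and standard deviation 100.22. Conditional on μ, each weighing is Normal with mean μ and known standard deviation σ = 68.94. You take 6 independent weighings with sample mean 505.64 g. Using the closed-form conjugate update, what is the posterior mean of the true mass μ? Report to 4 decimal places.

502.9419

For Normal data with known variance σ², a Normal(μ₀, σ₀²) prior on μ is conjugate. Posterior precision = 1/σ₀² + n/σ²; posterior mean is the precision-weighted average of μ₀ and x̄.
n·x̄ = 6·505.64 = 3033.84.
σ₀² = 100.22² = 10044.0484, σ² = 68.94² = 4752.7236; σ² + n·σ₀² = 4752.7236 + 6·10044.0484 = 65017.014.
Posterior mean = (μ₀/σ₀² + n·x̄/σ²)/(1/σ₀² + n/σ²) = (σ²·μ₀ + σ₀²·n·x̄)/(σ² + n·σ₀²) = (4752.7236·468.73 + 10044.0484·3033.84)/65017.014 = 32699779.930884/65017.014 = 502.9419.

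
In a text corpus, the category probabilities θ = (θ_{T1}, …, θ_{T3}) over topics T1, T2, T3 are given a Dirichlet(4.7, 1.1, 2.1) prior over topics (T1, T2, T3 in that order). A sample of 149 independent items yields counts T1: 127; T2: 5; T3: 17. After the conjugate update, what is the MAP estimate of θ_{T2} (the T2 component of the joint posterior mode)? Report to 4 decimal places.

0.0331

The Dirichlet prior is conjugate to the Multinomial likelihood: each posterior αⱼ = prior αⱼ + observed count nⱼ.
Posterior concentration: (131.7, 6.1, 19.1), total = 156.9.
Joint mode component: (α_{T2}−1)/(Σα−K) = 5.1/153.9 = 0.0331.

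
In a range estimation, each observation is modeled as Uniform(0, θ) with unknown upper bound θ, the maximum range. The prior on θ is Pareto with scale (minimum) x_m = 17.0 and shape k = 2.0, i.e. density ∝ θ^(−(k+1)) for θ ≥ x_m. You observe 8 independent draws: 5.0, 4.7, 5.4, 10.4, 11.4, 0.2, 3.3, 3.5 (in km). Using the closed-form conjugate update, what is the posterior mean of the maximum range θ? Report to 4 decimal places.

18.8889

A Pareto(scale x_m, shape k) prior on the upper bound θ of Uniform(0, θ) is conjugate: posterior is Pareto(max(x_m, max xᵢ), k + n).
Sample maximum = 11.4; prior scale x_m = 17.0 → posterior scale = max = 17.0.
Posterior shape = 2.0 + 8 = 10.0.
E[θ|data] = k·x_m/(k−1) = 10.0·17.0/9.0 = 18.8889.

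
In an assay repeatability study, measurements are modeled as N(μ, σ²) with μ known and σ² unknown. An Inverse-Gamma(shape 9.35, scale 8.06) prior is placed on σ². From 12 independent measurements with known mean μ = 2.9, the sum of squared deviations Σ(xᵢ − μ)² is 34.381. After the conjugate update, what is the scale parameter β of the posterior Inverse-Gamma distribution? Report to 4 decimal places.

With known mean μ and an Inverse-Gamma(α, β) prior on σ², the Normal likelihood is conjugate: posterior is Inv-Gamma(α + n/2, β + Σ(xᵢ−μ)²/2).
Posterior: Inv-Gamma(9.35 + 12/2, 8.06 + 34.381/2) = Inv-Gamma(15.35, 25.2505).
Posterior β = 25.2505.

25.2505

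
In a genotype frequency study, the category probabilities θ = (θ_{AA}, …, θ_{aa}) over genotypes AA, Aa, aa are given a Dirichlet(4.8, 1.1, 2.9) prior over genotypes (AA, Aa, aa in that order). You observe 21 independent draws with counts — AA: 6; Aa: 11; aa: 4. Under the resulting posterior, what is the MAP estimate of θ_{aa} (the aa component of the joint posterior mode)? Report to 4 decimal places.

0.2201

The Dirichlet prior is conjugate to the Multinomial likelihood: each posterior αⱼ = prior αⱼ + observed count nⱼ.
Posterior concentration: (10.8, 12.1, 6.9), total = 29.8.
Joint mode component: (α_{aa}−1)/(Σα−K) = 5.9/26.8 = 0.2201.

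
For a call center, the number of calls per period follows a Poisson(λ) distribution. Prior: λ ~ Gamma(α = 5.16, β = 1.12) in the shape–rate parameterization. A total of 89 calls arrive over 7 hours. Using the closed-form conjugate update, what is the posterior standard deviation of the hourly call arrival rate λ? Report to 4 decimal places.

With a Gamma(shape α, rate β) prior, the Poisson likelihood is conjugate: the posterior is Gamma(α + ΣXᵢ, β + n).
Posterior: Gamma(α+S, β+n) = Gamma(5.16+89, 1.12+7) = Gamma(94.16, 8.12).
SD = √α/β = √94.16/8.12 = 1.1950.

1.1950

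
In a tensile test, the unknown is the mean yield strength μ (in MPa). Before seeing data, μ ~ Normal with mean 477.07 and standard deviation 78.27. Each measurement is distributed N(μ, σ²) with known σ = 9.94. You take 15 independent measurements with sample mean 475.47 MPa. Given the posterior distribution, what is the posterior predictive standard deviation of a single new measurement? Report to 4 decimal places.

For Normal data with known variance σ², a Normal(μ₀, σ₀²) prior on μ is conjugate. Posterior precision = 1/σ₀² + n/σ²; posterior mean is the precision-weighted average of μ₀ and x̄.
σ₀² = 78.27² = 6126.1929, σ² = 9.94² = 98.8036; σ² + n·σ₀² = 98.8036 + 15·6126.1929 = 91991.6971.
Posterior precision = 1/σ₀² + n/σ² = 1/6126.1929 + 15/98.8036 = (σ² + n·σ₀²)/(σ₀²σ²) = 91991.6971/(6126.1929·98.8036); posterior variance σₙ² = σ₀²σ²/(σ² + n·σ₀²) = 6126.1929·98.8036/91991.6971 = 6.579832.
Predictive variance for one new observation = σₙ² + σ² = 6126.1929·98.8036/91991.6971 + 98.8036 = σ²·(σ₀² + 91991.6971)/91991.6971 = 98.8036·98117.89/91991.6971 = 105.383432; SD = √(98.8036·98117.89/91991.6971) = 10.2656.

10.2656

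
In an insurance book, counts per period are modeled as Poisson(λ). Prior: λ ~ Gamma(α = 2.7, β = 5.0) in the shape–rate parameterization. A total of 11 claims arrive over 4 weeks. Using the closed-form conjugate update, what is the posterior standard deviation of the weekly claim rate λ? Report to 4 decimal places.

0.4113

With a Gamma(shape α, rate β) prior, the Poisson likelihood is conjugate: the posterior is Gamma(α + ΣXᵢ, β + n).
Posterior: Gamma(α+S, β+n) = Gamma(2.7+11, 5.0+4) = Gamma(13.7, 9.0).
SD = √α/β = √13.7/9.0 = 0.4113.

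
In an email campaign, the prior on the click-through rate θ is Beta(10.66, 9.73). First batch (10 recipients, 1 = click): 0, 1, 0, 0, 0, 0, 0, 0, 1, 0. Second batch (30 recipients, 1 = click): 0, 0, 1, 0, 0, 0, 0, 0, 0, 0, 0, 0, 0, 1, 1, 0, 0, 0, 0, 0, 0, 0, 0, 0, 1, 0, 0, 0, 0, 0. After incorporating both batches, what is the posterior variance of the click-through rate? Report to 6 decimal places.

The Beta prior is conjugate to a Binomial/Bernoulli likelihood; the update adds successes to α and failures to β.
After batch 1: Beta(10.66+2, 9.73+8) = Beta(12.66, 17.73).
After batch 2: Beta(12.66+4, 17.73+26) = Beta(16.66, 43.73).
Var = αβ/((α+β)²(α+β+1)) = 16.66·43.73/(60.39²·61.39) = 0.003254.

0.003254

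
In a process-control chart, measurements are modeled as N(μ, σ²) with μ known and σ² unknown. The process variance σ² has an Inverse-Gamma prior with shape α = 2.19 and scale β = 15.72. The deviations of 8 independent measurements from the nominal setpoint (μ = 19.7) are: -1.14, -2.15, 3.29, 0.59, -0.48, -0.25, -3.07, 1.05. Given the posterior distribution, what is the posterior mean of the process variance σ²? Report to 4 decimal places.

5.7182

With known mean μ and an Inverse-Gamma(α, β) prior on σ², the Normal likelihood is conjugate: posterior is Inv-Gamma(α + n/2, β + Σ(xᵢ−μ)²/2).
Σ(xᵢ−μ)² = (-1.14)² + (-2.15)² + (3.29)² + (0.59)² + (-0.48)² + (-0.25)² + (-3.07)² + (1.05)² = 27.9146.
Posterior: Inv-Gamma(2.19 + 8/2, 15.72 + 27.9146/2) = Inv-Gamma(6.19, 29.67730).
E[σ²|data] = β/(α−1) = 29.67730/5.19 = 5.7182.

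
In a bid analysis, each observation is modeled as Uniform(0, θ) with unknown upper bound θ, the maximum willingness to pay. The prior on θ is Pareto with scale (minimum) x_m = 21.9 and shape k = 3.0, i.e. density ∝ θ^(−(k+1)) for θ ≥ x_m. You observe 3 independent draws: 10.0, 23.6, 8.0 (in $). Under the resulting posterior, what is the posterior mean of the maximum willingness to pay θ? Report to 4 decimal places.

28.3200

A Pareto(scale x_m, shape k) prior on the upper bound θ of Uniform(0, θ) is conjugate: posterior is Pareto(max(x_m, max xᵢ), k + n).
Sample maximum = 23.6; prior scale x_m = 21.9 → posterior scale = max = 23.6.
Posterior shape = 3.0 + 3 = 6.0.
E[θ|data] = k·x_m/(k−1) = 6.0·23.6/5.0 = 28.3200.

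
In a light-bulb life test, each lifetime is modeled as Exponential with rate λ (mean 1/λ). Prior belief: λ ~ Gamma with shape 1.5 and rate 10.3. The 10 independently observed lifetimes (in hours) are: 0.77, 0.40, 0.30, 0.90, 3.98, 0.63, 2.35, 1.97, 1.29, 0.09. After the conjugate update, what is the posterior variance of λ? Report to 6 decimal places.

0.021777

With a Gamma(shape α, rate β) prior on the exponential rate λ, the posterior after n observations with total T = Σxᵢ is Gamma(α+n, β+T).
Sum of observations T = 12.68 hours; n = 10.
Posterior: Gamma(1.5+10, 10.3+12.68) = Gamma(11.5, 22.98).
Var = α/β² = 0.021777.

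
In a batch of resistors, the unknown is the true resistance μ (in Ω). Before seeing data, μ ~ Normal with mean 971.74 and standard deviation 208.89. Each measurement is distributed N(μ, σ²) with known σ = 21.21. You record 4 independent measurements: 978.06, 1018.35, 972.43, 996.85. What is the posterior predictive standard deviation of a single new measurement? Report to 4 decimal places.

For Normal data with known variance σ², a Normal(μ₀, σ₀²) prior on μ is conjugate. Posterior precision = 1/σ₀² + n/σ²; posterior mean is the precision-weighted average of μ₀ and x̄.
σ₀² = 208.89² = 43635.0321, σ² = 21.21² = 449.8641; σ² + n·σ₀² = 449.8641 + 4·43635.0321 = 174989.9925.
Posterior precision = 1/σ₀² + n/σ² = 1/43635.0321 + 4/449.8641 = (σ² + n·σ₀²)/(σ₀²σ²) = 174989.9925/(43635.0321·449.8641); posterior variance σₙ² = σ₀²σ²/(σ² + n·σ₀²) = 43635.0321·449.8641/174989.9925 = 112.176897.
Predictive variance for one new observation = σₙ² + σ² = 43635.0321·449.8641/174989.9925 + 449.8641 = σ²·(σ₀² + 174989.9925)/174989.9925 = 449.8641·218625.0246/174989.9925 = 562.040997; SD = √(449.8641·218625.0246/174989.9925) = 23.7074.

23.7074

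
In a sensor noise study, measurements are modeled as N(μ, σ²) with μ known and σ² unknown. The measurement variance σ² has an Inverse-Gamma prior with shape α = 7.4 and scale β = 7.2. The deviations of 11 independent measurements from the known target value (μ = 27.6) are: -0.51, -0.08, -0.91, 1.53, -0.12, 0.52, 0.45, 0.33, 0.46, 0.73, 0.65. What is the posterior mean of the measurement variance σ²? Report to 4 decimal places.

0.8235

With known mean μ and an Inverse-Gamma(α, β) prior on σ², the Normal likelihood is conjugate: posterior is Inv-Gamma(α + n/2, β + Σ(xᵢ−μ)²/2).
Σ(xᵢ−μ)² = (-0.51)² + (-0.08)² + (-0.91)² + (1.53)² + (-0.12)² + (0.52)² + (0.45)² + (0.33)² + (0.46)² + (0.73)² + (0.65)² = 5.1987.
Posterior: Inv-Gamma(7.4 + 11/2, 7.2 + 5.1987/2) = Inv-Gamma(12.90, 9.79935).
E[σ²|data] = β/(α−1) = 9.79935/11.90 = 0.8235.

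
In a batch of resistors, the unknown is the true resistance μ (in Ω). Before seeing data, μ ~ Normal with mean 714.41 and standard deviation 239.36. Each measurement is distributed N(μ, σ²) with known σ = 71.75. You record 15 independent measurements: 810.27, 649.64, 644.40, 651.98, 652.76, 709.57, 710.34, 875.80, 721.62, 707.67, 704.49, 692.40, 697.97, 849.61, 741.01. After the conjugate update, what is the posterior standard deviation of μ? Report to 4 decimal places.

18.4705

For Normal data with known variance σ², a Normal(μ₀, σ₀²) prior on μ is conjugate. Posterior precision = 1/σ₀² + n/σ²; posterior mean is the precision-weighted average of μ₀ and x̄.
σ₀² = 239.36² = 57293.2096, σ² = 71.75² = 5148.0625; σ² + n·σ₀² = 5148.0625 + 15·57293.2096 = 864546.2065.
Posterior precision = 1/σ₀² + n/σ² = 1/57293.2096 + 15/5148.0625 = (σ² + n·σ₀²)/(σ₀²σ²) = 864546.2065/(57293.2096·5148.0625); posterior variance σₙ² = σ₀²σ²/(σ² + n·σ₀²) = 57293.2096·5148.0625/864546.2065 = 341.160509.
Posterior SD = √σₙ² = √(57293.2096·5148.0625/864546.2065) = 18.4705.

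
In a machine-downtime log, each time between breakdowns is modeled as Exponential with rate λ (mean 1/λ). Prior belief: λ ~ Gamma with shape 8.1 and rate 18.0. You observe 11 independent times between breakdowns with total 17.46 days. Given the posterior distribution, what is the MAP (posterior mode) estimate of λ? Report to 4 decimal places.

With a Gamma(shape α, rate β) prior on the exponential rate λ, the posterior after n observations with total T = Σxᵢ is Gamma(α+n, β+T).
Posterior: Gamma(8.1+11, 18.0+17.46) = Gamma(19.1, 35.46).
Mode = (α−1)/β = 0.5104.

0.5104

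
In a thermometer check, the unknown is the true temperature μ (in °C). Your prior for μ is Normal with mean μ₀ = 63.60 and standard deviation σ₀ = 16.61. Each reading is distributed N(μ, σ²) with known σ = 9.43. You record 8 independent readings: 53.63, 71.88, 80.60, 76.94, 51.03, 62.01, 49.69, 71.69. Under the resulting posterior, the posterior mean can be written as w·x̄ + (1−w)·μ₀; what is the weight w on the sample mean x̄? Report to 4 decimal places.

For Normal data with known variance σ², a Normal(μ₀, σ₀²) prior on μ is conjugate. Posterior precision = 1/σ₀² + n/σ²; posterior mean is the precision-weighted average of μ₀ and x̄.
σ₀² = 16.61² = 275.8921, σ² = 9.43² = 88.9249. Prior precision 1/σ₀² = 1/275.8921; data precision n/σ² = 8/88.9249.
w = (n/σ²)/(1/σ₀² + n/σ²) = n·σ₀²/(σ² + n·σ₀²) = 8·275.8921/(88.9249 + 8·275.8921) = 2207.1368/2296.0617 = 0.9613.

0.9613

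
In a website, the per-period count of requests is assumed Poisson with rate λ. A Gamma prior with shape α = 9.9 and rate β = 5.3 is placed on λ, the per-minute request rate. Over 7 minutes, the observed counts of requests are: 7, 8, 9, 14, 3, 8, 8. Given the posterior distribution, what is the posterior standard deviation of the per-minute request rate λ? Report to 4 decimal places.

0.6650

With a Gamma(shape α, rate β) prior, the Poisson likelihood is conjugate: the posterior is Gamma(α + ΣXᵢ, β + n).
Sum of counts S = 57 over n = 7 minutes.
Posterior: Gamma(α+S, β+n) = Gamma(9.9+57, 5.3+7) = Gamma(66.9, 12.3).
SD = √α/β = √66.9/12.3 = 0.6650.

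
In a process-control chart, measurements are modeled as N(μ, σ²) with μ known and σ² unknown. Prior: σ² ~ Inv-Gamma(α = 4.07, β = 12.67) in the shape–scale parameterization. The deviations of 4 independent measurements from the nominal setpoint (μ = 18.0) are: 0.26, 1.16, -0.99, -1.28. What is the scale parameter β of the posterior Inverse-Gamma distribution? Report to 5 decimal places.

With known mean μ and an Inverse-Gamma(α, β) prior on σ², the Normal likelihood is conjugate: posterior is Inv-Gamma(α + n/2, β + Σ(xᵢ−μ)²/2).
Σ(xᵢ−μ)² = (0.26)² + (1.16)² + (-0.99)² + (-1.28)² = 4.0317.
Posterior: Inv-Gamma(4.07 + 4/2, 12.67 + 4.0317/2) = Inv-Gamma(6.07, 14.68585).
Posterior β = 14.68585.

14.68585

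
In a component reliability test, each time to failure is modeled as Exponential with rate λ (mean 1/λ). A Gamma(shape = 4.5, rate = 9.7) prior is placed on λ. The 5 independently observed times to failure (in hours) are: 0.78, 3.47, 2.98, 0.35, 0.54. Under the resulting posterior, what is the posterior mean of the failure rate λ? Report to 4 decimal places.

With a Gamma(shape α, rate β) prior on the exponential rate λ, the posterior after n observations with total T = Σxᵢ is Gamma(α+n, β+T).
Sum of observations T = 8.12 hours; n = 5.
Posterior: Gamma(4.5+5, 9.7+8.12) = Gamma(9.5, 17.82).
Posterior mean of λ = α/β = 9.5/17.82 = 0.5331.

0.5331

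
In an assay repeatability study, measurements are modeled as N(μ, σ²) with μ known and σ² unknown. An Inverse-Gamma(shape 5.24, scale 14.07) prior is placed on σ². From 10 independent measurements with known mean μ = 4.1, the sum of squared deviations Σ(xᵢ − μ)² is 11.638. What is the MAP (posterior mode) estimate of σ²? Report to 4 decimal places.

1.7695

With known mean μ and an Inverse-Gamma(α, β) prior on σ², the Normal likelihood is conjugate: posterior is Inv-Gamma(α + n/2, β + Σ(xᵢ−μ)²/2).
Posterior: Inv-Gamma(5.24 + 10/2, 14.07 + 11.638/2) = Inv-Gamma(10.24, 19.8890).
Mode = β/(α+1) = 19.8890/11.24 = 1.7695.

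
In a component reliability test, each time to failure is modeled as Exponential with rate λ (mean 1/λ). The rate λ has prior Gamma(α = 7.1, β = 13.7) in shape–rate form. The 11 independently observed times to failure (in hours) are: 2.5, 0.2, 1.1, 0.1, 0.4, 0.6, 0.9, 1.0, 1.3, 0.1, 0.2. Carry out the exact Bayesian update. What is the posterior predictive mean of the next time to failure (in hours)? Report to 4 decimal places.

With a Gamma(shape α, rate β) prior on the exponential rate λ, the posterior after n observations with total T = Σxᵢ is Gamma(α+n, β+T).
Sum of observations T = 8.4 hours; n = 11.
Posterior: Gamma(7.1+11, 13.7+8.4) = Gamma(18.1, 22.1).
The predictive distribution for the next observation is Lomax; its mean is β/(α−1) = 22.1/17.1 = 1.2924.

1.2924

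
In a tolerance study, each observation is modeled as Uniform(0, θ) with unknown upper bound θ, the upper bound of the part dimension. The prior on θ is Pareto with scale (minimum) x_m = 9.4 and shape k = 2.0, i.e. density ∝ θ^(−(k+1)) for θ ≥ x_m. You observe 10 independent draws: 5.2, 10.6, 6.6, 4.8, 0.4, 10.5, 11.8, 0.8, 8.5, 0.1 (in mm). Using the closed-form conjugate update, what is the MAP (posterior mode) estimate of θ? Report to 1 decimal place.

11.8

A Pareto(scale x_m, shape k) prior on the upper bound θ of Uniform(0, θ) is conjugate: posterior is Pareto(max(x_m, max xᵢ), k + n).
Sample maximum = 11.8; prior scale x_m = 9.4 → posterior scale = max = 11.8.
Posterior shape = 2.0 + 10 = 12.0.
The Pareto density is decreasing on [x_m, ∞), so the mode is x_m = 11.8.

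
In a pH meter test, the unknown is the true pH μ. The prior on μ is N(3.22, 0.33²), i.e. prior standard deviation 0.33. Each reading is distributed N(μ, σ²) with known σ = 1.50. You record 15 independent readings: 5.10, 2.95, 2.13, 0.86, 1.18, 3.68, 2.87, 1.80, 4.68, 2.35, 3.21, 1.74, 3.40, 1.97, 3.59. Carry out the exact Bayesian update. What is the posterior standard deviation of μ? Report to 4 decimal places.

0.2512

For Normal data with known variance σ², a Normal(μ₀, σ₀²) prior on μ is conjugate. Posterior precision = 1/σ₀² + n/σ²; posterior mean is the precision-weighted average of μ₀ and x̄.
σ₀² = 0.33² = 0.1089, σ² = 1.50² = 2.25; σ² + n·σ₀² = 2.25 + 15·0.1089 = 3.8835.
Posterior precision = 1/σ₀² + n/σ² = 1/0.1089 + 15/2.25 = (σ² + n·σ₀²)/(σ₀²σ²) = 3.8835/(0.1089·2.25); posterior variance σₙ² = σ₀²σ²/(σ² + n·σ₀²) = 0.1089·2.25/3.8835 = 0.063094.
Posterior SD = √σₙ² = √(0.1089·2.25/3.8835) = 0.2512.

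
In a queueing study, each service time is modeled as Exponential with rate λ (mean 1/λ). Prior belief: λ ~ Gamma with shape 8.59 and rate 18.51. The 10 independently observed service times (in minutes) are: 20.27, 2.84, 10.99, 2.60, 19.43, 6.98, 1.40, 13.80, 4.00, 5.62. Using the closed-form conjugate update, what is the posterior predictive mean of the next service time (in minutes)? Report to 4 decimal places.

With a Gamma(shape α, rate β) prior on the exponential rate λ, the posterior after n observations with total T = Σxᵢ is Gamma(α+n, β+T).
Sum of observations T = 87.93 minutes; n = 10.
Posterior: Gamma(8.59+10, 18.51+87.93) = Gamma(18.59, 106.44).
The predictive distribution for the next observation is Lomax; its mean is β/(α−1) = 106.44/17.59 = 6.0512.

6.0512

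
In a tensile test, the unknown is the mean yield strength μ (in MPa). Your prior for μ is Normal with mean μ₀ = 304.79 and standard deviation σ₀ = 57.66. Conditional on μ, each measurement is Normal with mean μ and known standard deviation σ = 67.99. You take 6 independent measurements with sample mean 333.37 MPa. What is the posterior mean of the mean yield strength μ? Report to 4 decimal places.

For Normal data with known variance σ², a Normal(μ₀, σ₀²) prior on μ is conjugate. Posterior precision = 1/σ₀² + n/σ²; posterior mean is the precision-weighted average of μ₀ and x̄.
n·x̄ = 6·333.37 = 2000.22.
σ₀² = 57.66² = 3324.6756, σ² = 67.99² = 4622.6401; σ² + n·σ₀² = 4622.6401 + 6·3324.6756 = 24570.6937.
Posterior mean = (μ₀/σ₀² + n·x̄/σ²)/(1/σ₀² + n/σ²) = (σ²·μ₀ + σ₀²·n·x̄)/(σ² + n·σ₀²) = (4622.6401·304.79 + 3324.6756·2000.22)/24570.6937 = 8059017.104711/24570.6937 = 327.9931.

327.9931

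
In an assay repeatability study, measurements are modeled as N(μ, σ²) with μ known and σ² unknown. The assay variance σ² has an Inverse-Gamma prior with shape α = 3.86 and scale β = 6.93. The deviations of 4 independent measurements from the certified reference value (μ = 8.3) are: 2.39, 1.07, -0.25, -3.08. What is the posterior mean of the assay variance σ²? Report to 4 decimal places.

With known mean μ and an Inverse-Gamma(α, β) prior on σ², the Normal likelihood is conjugate: posterior is Inv-Gamma(α + n/2, β + Σ(xᵢ−μ)²/2).
Σ(xᵢ−μ)² = (2.39)² + (1.07)² + (-0.25)² + (-3.08)² = 16.4059.
Posterior: Inv-Gamma(3.86 + 4/2, 6.93 + 16.4059/2) = Inv-Gamma(5.86, 15.13295).
E[σ²|data] = β/(α−1) = 15.13295/4.86 = 3.1138.

3.1138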